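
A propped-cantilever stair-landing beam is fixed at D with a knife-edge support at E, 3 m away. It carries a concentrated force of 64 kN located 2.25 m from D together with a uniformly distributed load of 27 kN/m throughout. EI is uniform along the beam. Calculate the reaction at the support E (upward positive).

R_E = 70.88 kN

Remove the prop at E; the released (primary) structure is a cantilever built in at D.
Downward deflection at the released point E due to the loads:
  point load 64 at a = 2.25: Pa²(3L − a)/(6EI) = 364.5/EI
  UDL 27: wL⁴/(8EI) = 273.4/EI
  δ_0 = 637.9/EI
Flexibility coefficient — unit upward force at E: δ_{EE} = L³/(3EI) = 9/EI.
The prop prevents deflection at E: R_E = δ_0/δ_{EE} = 637.9/9 = 70.88 kN.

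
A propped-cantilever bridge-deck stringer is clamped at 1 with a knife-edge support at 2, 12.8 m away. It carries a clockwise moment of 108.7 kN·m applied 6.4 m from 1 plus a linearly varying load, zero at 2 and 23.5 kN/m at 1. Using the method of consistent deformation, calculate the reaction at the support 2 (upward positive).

Choose R_2 as the redundant. The primary structure is the cantilever fixed at 1.
Deflection at 2 on the released cantilever, summing each load's contribution:
  clockwise couple 108.7 at a = 6.4: M₀a(2L − a)/(2EI) = 6679/EI
  triangular load, peak 23.5 at the fixed end: w₀L⁴/(30EI) = 21027/EI
  δ_0 = 27706/EI
Tip deflection under a unit load at 2: L³/(3EI) = 699.1/EI.
Compatibility at 2: δ_0 − R_2·δ_{22} = 0, so R_2 = 27706/699.1 = 39.63 kN.

R_2 = 39.63 kN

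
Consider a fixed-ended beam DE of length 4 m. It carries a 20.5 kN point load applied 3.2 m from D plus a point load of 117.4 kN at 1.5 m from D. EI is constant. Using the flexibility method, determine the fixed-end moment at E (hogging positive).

M_E = 51.77 kN·m

Take the two fixed-end moments M_D, M_E as redundants; the released structure is the simple span DE.
Simple-span end rotations at D and E under the given loads:
  at D: point load 20.5 at a = 3.2: Pab(L + b)/(6LEI) = 10.5/EI
  at E: point load 20.5 at a = 3.2: Pab(L + a)/(6LEI) = 15.74/EI
  at D: point load 117.4 at a = 1.5: Pab(L + b)/(6LEI) = 119.2/EI
  at E: point load 117.4 at a = 1.5: Pab(L + a)/(6LEI) = 100.9/EI
  θ_D0 = 129.7/EI,  θ_E0 = 116.6/EI
Flexibility coefficients: a unit moment at one end gives L/(3EI) there and L/(6EI) at the far end, so f₁₁ = f₂₂ = 1.333/EI and f₁₂ = f₂₁ = 0.6667/EI.
Compatibility — zero rotation at each built-in end:
  1.333 M_D + 0.6667 M_E = 129.7
  0.6667 M_D + 1.333 M_E = 116.6
Solving the pair gives M_D = 71.41 kN·m and M_E = 51.77 kN·m (hogging).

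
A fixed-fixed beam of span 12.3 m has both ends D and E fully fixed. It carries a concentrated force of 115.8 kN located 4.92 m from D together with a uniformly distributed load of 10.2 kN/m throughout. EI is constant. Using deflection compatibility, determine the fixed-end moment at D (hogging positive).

Release both end moments; the primary structure is a simply-supported span DE with redundants M_D and M_E.
On the primary (simply-supported) span, the end slopes from the loading are:
  at D: point load 115.8 at a = 4.92: Pab(L + b)/(6LEI) = 1121/EI
  at E: point load 115.8 at a = 4.92: Pab(L + a)/(6LEI) = 981.1/EI
  at D: UDL 10.2: wL³/(24EI) = 790.9/EI
  at E: UDL 10.2: wL³/(24EI) = 790.9/EI
  θ_D0 = 1912/EI,  θ_E0 = 1772/EI
Flexibility coefficients: a unit moment at one end gives L/(3EI) there and L/(6EI) at the far end, so f₁₁ = f₂₂ = 4.1/EI and f₁₂ = f₂₁ = 2.05/EI.
Compatibility — zero rotation at each built-in end:
  4.1 M_D + 2.05 M_E = 1912
  2.05 M_D + 4.1 M_E = 1772
Solving the pair gives M_D = 333.7 kN·m and M_E = 265.3 kN·m (hogging).

M_D = 333.7 kN·m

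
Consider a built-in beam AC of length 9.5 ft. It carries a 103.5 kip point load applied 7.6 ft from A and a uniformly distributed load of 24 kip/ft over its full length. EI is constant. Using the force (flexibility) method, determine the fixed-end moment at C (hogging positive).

M_C = 306.4 kip·ft

Release both end moments; the primary structure is a simply-supported span AC with redundants M_A and M_C.
End rotations of the released simple span under the applied load (×1/EI):
  at A: point load 103.5 at a = 7.6: Pab(L + b)/(6LEI) = 298.9/EI
  at C: point load 103.5 at a = 7.6: Pab(L + a)/(6LEI) = 448.4/EI
  at A: UDL 24: wL³/(24EI) = 857.4/EI
  at C: UDL 24: wL³/(24EI) = 857.4/EI
  θ_A0 = 1156/EI,  θ_C0 = 1306/EI
Flexibility coefficients: a unit moment at one end gives L/(3EI) there and L/(6EI) at the far end, so f₁₁ = f₂₂ = 3.167/EI and f₁₂ = f₂₁ = 1.583/EI.
Compatibility — zero rotation at each built-in end:
  3.167 M_A + 1.583 M_C = 1156
  1.583 M_A + 3.167 M_C = 1306
Solving the pair gives M_A = 212 kip·ft and M_C = 306.4 kip·ft (hogging).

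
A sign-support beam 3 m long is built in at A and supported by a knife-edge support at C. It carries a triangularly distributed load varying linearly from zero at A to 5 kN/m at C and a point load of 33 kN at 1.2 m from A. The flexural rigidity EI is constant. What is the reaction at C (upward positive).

R_C = 10.99 kN

Choose R_C as the redundant. The primary structure is the cantilever fixed at A.
Free-end deflection of the primary structure under the applied loading (downward +):
  triangular load, peak 5 at the free end: 11w₀L⁴/(120EI) = 37.12/EI
  point load 33 at a = 1.2: Pa²(3L − a)/(6EI) = 61.78/EI
  δ_0 = 98.9/EI
Tip deflection under a unit load at C: L³/(3EI) = 9/EI.
Compatibility at C: δ_0 − R_C·δ_{CC} = 0, so R_C = 98.9/9 = 10.99 kN.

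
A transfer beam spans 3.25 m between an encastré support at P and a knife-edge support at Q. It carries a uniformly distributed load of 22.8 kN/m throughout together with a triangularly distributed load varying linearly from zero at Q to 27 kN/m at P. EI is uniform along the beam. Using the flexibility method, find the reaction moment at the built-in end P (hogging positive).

M_P = 49.12 kN·m

Take the reaction at Q as the redundant and release it; the primary structure is a cantilever fixed at P.
Free-end deflection of the primary structure under the applied loading (downward +):
  UDL 22.8: wL⁴/(8EI) = 318/EI
  triangular load, peak 27 at the fixed end: w₀L⁴/(30EI) = 100.4/EI
  δ_0 = 418.4/EI
Flexibility coefficient — unit upward force at Q: δ_{QQ} = L³/(3EI) = 11.44/EI.
The prop prevents deflection at Q: R_Q = δ_0/δ_{QQ} = 418.4/11.44 = 36.56 kN.
Moment equilibrium about P: M_P = Σ(load moments about P) − R_Q·L = 167.9 − 36.56×3.25 = 49.12 kN·m.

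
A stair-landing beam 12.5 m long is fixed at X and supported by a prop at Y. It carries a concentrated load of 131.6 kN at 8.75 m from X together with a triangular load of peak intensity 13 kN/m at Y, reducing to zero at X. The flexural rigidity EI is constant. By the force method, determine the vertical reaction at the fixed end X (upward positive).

R_X = 94.01 kN

Take the reaction at Y as the redundant and release it; the primary structure is a cantilever fixed at X.
Free-end deflection of the primary structure under the applied loading (downward +):
  point load 131.6 at a = 8.75: Pa²(3L − a)/(6EI) = 48279/EI
  triangular load, peak 13 at the free end: 11w₀L⁴/(120EI) = 29093/EI
  δ_0 = 77372/EI
Tip deflection under a unit load at Y: L³/(3EI) = 651/EI.
The prop prevents deflection at Y: R_Y = δ_0/δ_{YY} = 77372/651 = 118.8 kN.
Vertical equilibrium: R_X = ΣP − R_Y = 212.8 − 118.8 = 94.01 kN.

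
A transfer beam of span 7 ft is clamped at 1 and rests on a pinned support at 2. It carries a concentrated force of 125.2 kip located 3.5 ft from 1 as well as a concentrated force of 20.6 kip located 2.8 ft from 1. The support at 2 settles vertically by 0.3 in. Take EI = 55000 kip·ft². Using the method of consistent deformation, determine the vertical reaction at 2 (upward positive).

R_2 = 31.38 kip

Choose R_2 as the redundant. The primary structure is the cantilever fixed at 1.
Primary-structure tip deflection at 2 by superposition:
  point load 125.2 at a = 3.5: Pa²(3L − a)/(6EI) = 4473/EI
  point load 20.6 at a = 2.8: Pa²(3L − a)/(6EI) = 489.9/EI
  δ_0 = 4963/EI
Tip deflection under a unit load at 2: L³/(3EI) = 114.3/EI.
With EI = 55000 kip·ft²: δ_0 = 0.09024 ft and δ_{22} = 0.002079 ft/kip.
Compatibility — the beam at 2 must follow the support down by 0.025 ft: δ_0 − R_2·δ_{22} = 0.025, so R_2 = (0.09024 − 0.025)/0.002079 = 31.38 kip.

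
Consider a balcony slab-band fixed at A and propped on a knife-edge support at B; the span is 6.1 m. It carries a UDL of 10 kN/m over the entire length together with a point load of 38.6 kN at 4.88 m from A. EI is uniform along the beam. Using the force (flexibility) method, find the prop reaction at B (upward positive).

Release the roller at B. Primary structure: cantilever fixed at A.
Free-end deflection of the primary structure under the applied loading (downward +):
  UDL 10: wL⁴/(8EI) = 1731/EI
  point load 38.6 at a = 4.88: Pa²(3L − a)/(6EI) = 2056/EI
  δ_0 = 3787/EI
Flexibility coefficient — unit upward force at B: δ_{BB} = L³/(3EI) = 75.66/EI.
The prop prevents deflection at B: R_B = δ_0/δ_{BB} = 3787/75.66 = 50.05 kN.

R_B = 50.05 kN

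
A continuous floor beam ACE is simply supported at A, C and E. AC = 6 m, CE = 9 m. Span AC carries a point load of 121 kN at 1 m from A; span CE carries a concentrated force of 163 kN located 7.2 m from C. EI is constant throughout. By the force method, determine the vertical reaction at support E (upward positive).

R_E = 118.4 kN

Insert a hinge at C; M_C is the redundant, and each span becomes simply supported.
Discontinuity in slope at C on the released structure — sum the simple-span end rotations:
  span AC: point load 121 at a = 1: Pab(L + a)/(6LEI) = 117.6/EI
  span CE: point load 163 at a = 7.2: Pab(L + b)/(6LEI) = 422.5/EI
  relative rotation θ_0 = (117.6 + 422.5)/EI = 540.1/EI
A unit hogging moment at C produces rotation L₁/(3EI) + L₂/(3EI) = 5/EI.
Compatibility: M_C·(L₁+L₂)/(3EI) = θ_0, giving M_C = 108 kN·m (hogging).
Span CE, ΣM about E: R_C^{CE}·9 = 293.4 + 108, so R_C^{CE} = 44.6 kN and R_E = 163 − 44.6 = 118.4 kN.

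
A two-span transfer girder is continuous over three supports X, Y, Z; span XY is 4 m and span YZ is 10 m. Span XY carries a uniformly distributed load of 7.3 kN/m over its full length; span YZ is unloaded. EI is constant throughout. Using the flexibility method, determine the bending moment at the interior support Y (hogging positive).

Take M_Y as the redundant. Released structure: two simple spans XY and YZ with a hinge at Y.
End slopes at the hinge Y, treating each span as simply supported:
  span XY: UDL 7.3: wL³/(24EI) = 19.47/EI
  relative rotation θ_0 = (19.47 + 0)/EI = 19.47/EI
A unit hogging moment at Y produces rotation L₁/(3EI) + L₂/(3EI) = 4.667/EI.
Compatibility: M_Y·(L₁+L₂)/(3EI) = θ_0, giving M_Y = 4.171 kN·m (hogging).

M_Y = 4.171 kN·m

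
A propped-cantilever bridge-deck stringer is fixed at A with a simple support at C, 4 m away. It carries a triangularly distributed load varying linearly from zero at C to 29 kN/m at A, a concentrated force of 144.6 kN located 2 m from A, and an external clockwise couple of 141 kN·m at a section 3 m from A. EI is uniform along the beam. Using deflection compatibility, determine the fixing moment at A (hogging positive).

Choose R_C as the redundant. The primary structure is the cantilever fixed at A.
Deflection at C on the released cantilever, summing each load's contribution:
  triangular load, peak 29 at the fixed end: w₀L⁴/(30EI) = 247.5/EI
  point load 144.6 at a = 2: Pa²(3L − a)/(6EI) = 964/EI
  clockwise couple 141 at a = 3: M₀a(2L − a)/(2EI) = 1058/EI
  δ_0 = 2269/EI
Tip deflection under a unit load at C: L³/(3EI) = 21.33/EI.
Compatibility at C: δ_0 − R_C·δ_{CC} = 0, so R_C = 2269/21.33 = 106.4 kN.
Moment equilibrium about A: M_A = Σ(load moments about A) − R_C·L = 507.5 − 106.4×4 = 82.1 kN·m.

M_A = 82.1 kN·m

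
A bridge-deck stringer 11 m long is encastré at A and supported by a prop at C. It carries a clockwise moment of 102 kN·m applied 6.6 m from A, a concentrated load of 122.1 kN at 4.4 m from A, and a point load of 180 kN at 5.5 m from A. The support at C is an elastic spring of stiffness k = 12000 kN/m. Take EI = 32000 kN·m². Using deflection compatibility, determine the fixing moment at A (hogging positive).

Choose R_C as the redundant. The primary structure is the cantilever fixed at A.
Deflection at C on the released cantilever, summing each load's contribution:
  clockwise couple 102 at a = 6.6: M₀a(2L − a)/(2EI) = 5184/EI
  point load 122.1 at a = 4.4: Pa²(3L − a)/(6EI) = 11268/EI
  point load 180 at a = 5.5: Pa²(3L − a)/(6EI) = 24956/EI
  δ_0 = 41408/EI
Flexibility coefficient — unit upward force at C: δ_{CC} = L³/(3EI) = 443.7/EI.
With EI = 32000 kN·m²: δ_0 = 1.294 m and δ_{CC} = 0.013865 m/kN.
Compatibility — the spring shortens by R_C/k under the reaction it provides: δ_0 − R_C·δ_{CC} = R_C/k. With 1/k = 0.000083 m/kN, R_C = δ_0 / (δ_{CC} + 1/k) = 1.294 / (0.013865 + 0.000083) = 92.77 kN.
Moment equilibrium about A: M_A = Σ(load moments about A) − R_C·L = 1629 − 92.77×11 = 608.7 kN·m.

M_A = 608.7 kN·m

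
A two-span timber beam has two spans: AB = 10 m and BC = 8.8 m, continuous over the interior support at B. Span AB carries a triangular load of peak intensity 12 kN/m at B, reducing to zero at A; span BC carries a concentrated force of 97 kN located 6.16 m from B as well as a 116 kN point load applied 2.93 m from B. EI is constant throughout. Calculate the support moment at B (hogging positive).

M_B = 185.5 kN·m

Release continuity at B by inserting a hinge; the redundant is the internal moment M_B. The primary structure is two simply-supported spans AB and BC.
Discontinuity in slope at B on the released structure — sum the simple-span end rotations:
  span AB: triangular load, peak 12: w₀L³/(45EI) = 266.7/EI
  span BC: point load 97 at a = 6.16: Pab(L + b)/(6LEI) = 341.8/EI
  span BC: point load 116 at a = 2.93: Pab(L + b)/(6LEI) = 554.3/EI
  relative rotation θ_0 = (266.7 + 896.1)/EI = 1163/EI
A unit hogging moment at B produces rotation L₁/(3EI) + L₂/(3EI) = 6.267/EI.
Compatibility: M_B·(L₁+L₂)/(3EI) = θ_0, giving M_B = 185.5 kN·m (hogging).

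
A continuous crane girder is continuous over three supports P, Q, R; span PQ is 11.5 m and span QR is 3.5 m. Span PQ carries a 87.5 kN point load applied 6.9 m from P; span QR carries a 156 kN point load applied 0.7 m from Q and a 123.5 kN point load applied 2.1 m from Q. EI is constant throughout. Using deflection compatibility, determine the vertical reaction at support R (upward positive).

Insert a hinge at Q; M_Q is the redundant, and each span becomes simply supported.
Rotations at Q on the released spans (each span's end-slope, ×1/EI):
  span PQ: point load 87.5 at a = 6.9: Pab(L + a)/(6LEI) = 740.6/EI
  span QR: point load 156 at a = 0.7: Pab(L + b)/(6LEI) = 91.73/EI
  span QR: point load 123.5 at a = 2.1: Pab(L + b)/(6LEI) = 84.72/EI
  relative rotation θ_0 = (740.6 + 176.4)/EI = 917/EI
A unit hogging moment at Q produces rotation L₁/(3EI) + L₂/(3EI) = 5/EI.
Slope continuity at Q: θ_0 = M_Q·5/EI, so M_Q = 917/5 = 183.4 kN·m (hogging).
Span QR, ΣM about R: R_Q^{QR}·3.5 = 609.7 + 183.4, so R_Q^{QR} = 226.6 kN and R_R = 279.5 − 226.6 = 52.9 kN.

R_R = 52.9 kN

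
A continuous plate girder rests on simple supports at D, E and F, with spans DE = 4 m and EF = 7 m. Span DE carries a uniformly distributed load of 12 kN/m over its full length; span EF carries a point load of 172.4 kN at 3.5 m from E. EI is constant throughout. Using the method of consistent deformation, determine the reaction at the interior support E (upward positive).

R_E = 170.2 kN

Insert a hinge at E; M_E is the redundant, and each span becomes simply supported.
Discontinuity in slope at E on the released structure — sum the simple-span end rotations:
  span DE: UDL 12: wL³/(24EI) = 32/EI
  span EF: point load 172.4 at a = 3.5: Pab(L + b)/(6LEI) = 528/EI
  relative rotation θ_0 = (32 + 528)/EI = 560/EI
A unit hogging moment at E produces rotation L₁/(3EI) + L₂/(3EI) = 3.667/EI.
Compatibility: M_E·(L₁+L₂)/(3EI) = θ_0, giving M_E = 152.7 kN·m (hogging).
Span DE, ΣM about D with M_E applied at E: R_E^{DE}·4 = 96 + 152.7, so R_E^{DE} = 62.18 kN and R_D = 48 − 62.18 = -14.18 kN.
Span EF, ΣM about F: R_E^{EF}·7 = 603.4 + 152.7, so R_E^{EF} = 108 kN and R_F = 172.4 − 108 = 64.38 kN.
R_E = 62.18 + 108 = 170.2 kN.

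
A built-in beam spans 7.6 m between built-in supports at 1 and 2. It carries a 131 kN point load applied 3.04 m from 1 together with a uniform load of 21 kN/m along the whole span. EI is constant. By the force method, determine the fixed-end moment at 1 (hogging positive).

Take the two fixed-end moments M_1, M_2 as redundants; the released structure is the simple span 12.
On the primary (simply-supported) span, the end slopes from the loading are:
  at 1: point load 131 at a = 3.04: Pab(L + b)/(6LEI) = 484.3/EI
  at 2: point load 131 at a = 3.04: Pab(L + a)/(6LEI) = 423.7/EI
  at 1: UDL 21: wL³/(24EI) = 384.1/EI
  at 2: UDL 21: wL³/(24EI) = 384.1/EI
  θ_10 = 868.4/EI,  θ_20 = 807.8/EI
Flexibility coefficients: a unit moment at one end gives L/(3EI) there and L/(6EI) at the far end, so f₁₁ = f₂₂ = 2.533/EI and f₁₂ = f₂₁ = 1.267/EI.
Compatibility — zero rotation at each built-in end:
  2.533 M_1 + 1.267 M_2 = 868.4
  1.267 M_1 + 2.533 M_2 = 807.8
Solving the pair gives M_1 = 244.4 kN·m and M_2 = 196.7 kN·m (hogging).

M_1 = 244.4 kN·m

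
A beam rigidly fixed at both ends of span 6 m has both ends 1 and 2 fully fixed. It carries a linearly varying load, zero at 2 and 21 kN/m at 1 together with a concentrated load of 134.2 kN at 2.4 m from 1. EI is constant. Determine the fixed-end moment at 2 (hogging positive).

Release both end moments; the primary structure is a simply-supported span 12 with redundants M_1 and M_2.
On the primary (simply-supported) span, the end slopes from the loading are:
  at 1: triangular load, peak 21: w₀L³/(45EI) = 100.8/EI
  at 2: triangular load, peak 21: 7w₀L³/(360EI) = 88.2/EI
  at 1: point load 134.2 at a = 2.4: Pab(L + b)/(6LEI) = 309.2/EI
  at 2: point load 134.2 at a = 2.4: Pab(L + a)/(6LEI) = 270.5/EI
  θ_10 = 410/EI,  θ_20 = 358.7/EI
Flexibility coefficients: a unit moment at one end gives L/(3EI) there and L/(6EI) at the far end, so f₁₁ = f₂₂ = 2/EI and f₁₂ = f₂₁ = 1/EI.
Compatibility — zero rotation at each built-in end:
  2 M_1 + 1 M_2 = 410
  1 M_1 + 2 M_2 = 358.7
Solving the pair gives M_1 = 153.7 kN·m and M_2 = 102.5 kN·m (hogging).

M_2 = 102.5 kN·m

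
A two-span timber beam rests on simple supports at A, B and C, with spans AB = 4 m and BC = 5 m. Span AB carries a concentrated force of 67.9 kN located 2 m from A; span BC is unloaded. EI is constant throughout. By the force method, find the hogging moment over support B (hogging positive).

Release continuity at B by inserting a hinge; the redundant is the internal moment M_B. The primary structure is two simply-supported spans AB and BC.
Rotations at B on the released spans (each span's end-slope, ×1/EI):
  span AB: point load 67.9 at a = 2: Pab(L + a)/(6LEI) = 67.9/EI
  relative rotation θ_0 = (67.9 + 0)/EI = 67.9/EI
A unit hogging moment at B produces rotation L₁/(3EI) + L₂/(3EI) = 3/EI.
Compatibility: M_B·(L₁+L₂)/(3EI) = θ_0, giving M_B = 22.63 kN·m (hogging).

M_B = 22.63 kN·m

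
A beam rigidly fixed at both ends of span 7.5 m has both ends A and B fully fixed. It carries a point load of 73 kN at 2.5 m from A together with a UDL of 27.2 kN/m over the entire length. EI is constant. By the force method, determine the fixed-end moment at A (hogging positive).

M_A = 208.6 kN·m

Take the two fixed-end moments M_A, M_B as redundants; the released structure is the simple span AB.
Simple-span end rotations at A and B under the given loads:
  at A: point load 73 at a = 2.5: Pab(L + b)/(6LEI) = 253.5/EI
  at B: point load 73 at a = 2.5: Pab(L + a)/(6LEI) = 202.8/EI
  at A: UDL 27.2: wL³/(24EI) = 478.1/EI
  at B: UDL 27.2: wL³/(24EI) = 478.1/EI
  θ_A0 = 731.6/EI,  θ_B0 = 680.9/EI
Flexibility coefficients: a unit moment at one end gives L/(3EI) there and L/(6EI) at the far end, so f₁₁ = f₂₂ = 2.5/EI and f₁₂ = f₂₁ = 1.25/EI.
Compatibility — zero rotation at each built-in end:
  2.5 M_A + 1.25 M_B = 731.6
  1.25 M_A + 2.5 M_B = 680.9
Solving the pair gives M_A = 208.6 kN·m and M_B = 168.1 kN·m (hogging).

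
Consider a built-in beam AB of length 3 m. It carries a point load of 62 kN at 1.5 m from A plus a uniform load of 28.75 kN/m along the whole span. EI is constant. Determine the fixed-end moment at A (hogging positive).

M_A = 44.81 kN·m

Release both end moments; the primary structure is a simply-supported span AB with redundants M_A and M_B.
End rotations of the released simple span under the applied load (×1/EI):
  at A: point load 62 at a = 1.5: Pab(L + b)/(6LEI) = 34.88/EI
  at B: point load 62 at a = 1.5: Pab(L + a)/(6LEI) = 34.88/EI
  at A: UDL 28.75: wL³/(24EI) = 32.34/EI
  at B: UDL 28.75: wL³/(24EI) = 32.34/EI
  θ_A0 = 67.22/EI,  θ_B0 = 67.22/EI
Flexibility coefficients: a unit moment at one end gives L/(3EI) there and L/(6EI) at the far end, so f₁₁ = f₂₂ = 1/EI and f₁₂ = f₂₁ = 0.5/EI.
Compatibility — zero rotation at each built-in end:
  1 M_A + 0.5 M_B = 67.22
  0.5 M_A + 1 M_B = 67.22
Solving the pair gives M_A = 44.81 kN·m and M_B = 44.81 kN·m (hogging).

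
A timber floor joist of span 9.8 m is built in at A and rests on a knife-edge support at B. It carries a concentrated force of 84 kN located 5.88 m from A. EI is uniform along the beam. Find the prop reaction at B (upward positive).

Release the roller at B. Primary structure: cantilever fixed at A.
Deflection at B on the released cantilever, summing each load's contribution:
  point load 84 at a = 5.88: Pa²(3L − a)/(6EI) = 11385/EI
Tip deflection under a unit load at B: L³/(3EI) = 313.7/EI.
Compatibility at B: δ_0 − R_B·δ_{BB} = 0, so R_B = 11385/313.7 = 36.29 kN.

R_B = 36.29 kN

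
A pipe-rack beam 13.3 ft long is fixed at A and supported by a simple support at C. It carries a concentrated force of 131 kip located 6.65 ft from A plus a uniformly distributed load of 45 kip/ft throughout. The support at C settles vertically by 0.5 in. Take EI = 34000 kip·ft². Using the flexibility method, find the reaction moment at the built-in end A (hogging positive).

M_A = 1346 kip·ft

Choose R_C as the redundant. The primary structure is the cantilever fixed at A.
Downward deflection at the released point C due to the loads:
  point load 131 at a = 6.65: Pa²(3L − a)/(6EI) = 32104/EI
  UDL 45: wL⁴/(8EI) = 176007/EI
  δ_0 = 208110/EI
Flexibility coefficient — unit upward force at C: δ_{CC} = L³/(3EI) = 784.2/EI.
With EI = 34000 kip·ft²: δ_0 = 6.1209 ft and δ_{CC} = 0.023065 ft/kip.
Compatibility — the beam at C must follow the support down by 0.04167 ft: δ_0 − R_C·δ_{CC} = 0.04167, so R_C = (6.1209 − 0.04167)/0.023065 = 263.6 kip.
Moment equilibrium about A: M_A = Σ(load moments about A) − R_C·L = 4851 − 263.6×13.3 = 1346 kip·ft.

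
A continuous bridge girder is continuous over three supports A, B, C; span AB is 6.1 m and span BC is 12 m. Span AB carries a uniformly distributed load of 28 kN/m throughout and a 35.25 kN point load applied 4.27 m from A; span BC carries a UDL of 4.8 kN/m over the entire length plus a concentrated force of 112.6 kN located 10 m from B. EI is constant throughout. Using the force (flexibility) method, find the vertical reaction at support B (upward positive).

R_B = 203.8 kN

Take M_B as the redundant. Released structure: two simple spans AB and BC with a hinge at B.
Discontinuity in slope at B on the released structure — sum the simple-span end rotations:
  span AB: UDL 28: wL³/(24EI) = 264.8/EI
  span AB: point load 35.25 at a = 4.27: Pab(L + a)/(6LEI) = 78.04/EI
  span BC: UDL 4.8: wL³/(24EI) = 345.6/EI
  span BC: point load 112.6 at a = 10: Pab(L + b)/(6LEI) = 437.9/EI
  relative rotation θ_0 = (342.9 + 783.5)/EI = 1126/EI
A unit hogging moment at B produces rotation L₁/(3EI) + L₂/(3EI) = 6.033/EI.
Compatibility: M_B·(L₁+L₂)/(3EI) = θ_0, giving M_B = 186.7 kN·m (hogging).
Span AB, ΣM about A with M_B applied at B: R_B^{AB}·6.1 = 671.5 + 186.7, so R_B^{AB} = 140.7 kN and R_A = 206.1 − 140.7 = 65.37 kN.
Span BC, ΣM about C: R_B^{BC}·12 = 570.8 + 186.7, so R_B^{BC} = 63.12 kN and R_C = 170.2 − 63.12 = 107.1 kN.
R_B = 140.7 + 63.12 = 203.8 kN.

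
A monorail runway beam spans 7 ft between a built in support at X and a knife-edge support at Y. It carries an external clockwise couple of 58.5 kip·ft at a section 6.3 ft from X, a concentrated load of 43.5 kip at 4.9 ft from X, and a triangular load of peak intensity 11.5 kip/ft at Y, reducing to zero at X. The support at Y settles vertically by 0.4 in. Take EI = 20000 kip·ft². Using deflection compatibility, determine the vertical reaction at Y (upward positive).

R_Y = 53.23 kip

Remove the prop at Y; the released (primary) structure is a cantilever built in at X.
Deflection at Y on the released cantilever, summing each load's contribution:
  clockwise couple 58.5 at a = 6.3: M₀a(2L − a)/(2EI) = 1419/EI
  point load 43.5 at a = 4.9: Pa²(3L − a)/(6EI) = 2803/EI
  triangular load, peak 11.5 at the free end: 11w₀L⁴/(120EI) = 2531/EI
  δ_0 = 6753/EI
Tip deflection under a unit load at Y: L³/(3EI) = 114.3/EI.
With EI = 20000 kip·ft²: δ_0 = 0.33763 ft and δ_{YY} = 0.005717 ft/kip.
Compatibility — the beam at Y must follow the support down by 0.03333 ft: δ_0 − R_Y·δ_{YY} = 0.03333, so R_Y = (0.33763 − 0.03333)/0.005717 = 53.23 kip.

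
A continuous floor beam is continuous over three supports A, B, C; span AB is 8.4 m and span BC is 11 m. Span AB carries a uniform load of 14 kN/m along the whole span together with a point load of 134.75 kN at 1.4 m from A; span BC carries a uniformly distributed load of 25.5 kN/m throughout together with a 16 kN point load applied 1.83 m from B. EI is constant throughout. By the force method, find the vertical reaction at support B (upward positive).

R_B = 303 kN

Release continuity at B by inserting a hinge; the redundant is the internal moment M_B. The primary structure is two simply-supported spans AB and BC.
Rotations at B on the released spans (each span's end-slope, ×1/EI):
  span AB: UDL 14: wL³/(24EI) = 345.7/EI
  span AB: point load 134.75 at a = 1.4: Pab(L + a)/(6LEI) = 256.8/EI
  span BC: UDL 25.5: wL³/(24EI) = 1414/EI
  span BC: point load 16 at a = 1.83: Pab(L + b)/(6LEI) = 82.05/EI
  relative rotation θ_0 = (602.5 + 1496)/EI = 2099/EI
A unit hogging moment at B produces rotation L₁/(3EI) + L₂/(3EI) = 6.467/EI.
Slope continuity at B: θ_0 = M_B·6.467/EI, so M_B = 2099/6.467 = 324.6 kN·m (hogging).
Span AB, ΣM about A with M_B applied at B: R_B^{AB}·8.4 = 682.6 + 324.6, so R_B^{AB} = 119.9 kN and R_A = 252.3 − 119.9 = 132.5 kN.
Span BC, ΣM about C: R_B^{BC}·11 = 1689 + 324.6, so R_B^{BC} = 183.1 kN and R_C = 296.5 − 183.1 = 113.4 kN.
R_B = 119.9 + 183.1 = 303 kN.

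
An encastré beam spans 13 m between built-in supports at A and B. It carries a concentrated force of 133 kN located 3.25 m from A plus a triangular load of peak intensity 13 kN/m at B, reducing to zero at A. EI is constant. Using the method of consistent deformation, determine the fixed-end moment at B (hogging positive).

Take the two fixed-end moments M_A, M_B as redundants; the released structure is the simple span AB.
End rotations of the released simple span under the applied load (×1/EI):
  at A: point load 133 at a = 3.25: Pab(L + b)/(6LEI) = 1229/EI
  at B: point load 133 at a = 3.25: Pab(L + a)/(6LEI) = 878/EI
  at A: triangular load, peak 13: 7w₀L³/(360EI) = 555.4/EI
  at B: triangular load, peak 13: w₀L³/(45EI) = 634.7/EI
  θ_A0 = 1785/EI,  θ_B0 = 1513/EI
Flexibility coefficients: a unit moment at one end gives L/(3EI) there and L/(6EI) at the far end, so f₁₁ = f₂₂ = 4.333/EI and f₁₂ = f₂₁ = 2.167/EI.
Compatibility — zero rotation at each built-in end:
  4.333 M_A + 2.167 M_B = 1785
  2.167 M_A + 4.333 M_B = 1513
Solving the pair gives M_A = 316.4 kN·m and M_B = 190.9 kN·m (hogging).

M_B = 190.9 kN·m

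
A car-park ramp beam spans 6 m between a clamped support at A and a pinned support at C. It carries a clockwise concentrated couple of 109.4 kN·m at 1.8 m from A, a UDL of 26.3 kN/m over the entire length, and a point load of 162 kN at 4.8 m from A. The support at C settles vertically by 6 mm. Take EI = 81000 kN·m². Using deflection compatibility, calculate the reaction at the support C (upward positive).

Choose R_C as the redundant. The primary structure is the cantilever fixed at A.
Deflection at C on the released cantilever, summing each load's contribution:
  clockwise couple 109.4 at a = 1.8: M₀a(2L − a)/(2EI) = 1004/EI
  UDL 26.3: wL⁴/(8EI) = 4261/EI
  point load 162 at a = 4.8: Pa²(3L − a)/(6EI) = 8211/EI
  δ_0 = 13476/EI
Tip deflection under a unit load at C: L³/(3EI) = 72/EI.
With EI = 81000 kN·m²: δ_0 = 0.16637 m and δ_{CC} = 0.000889 m/kN.
Compatibility — the beam at C must follow the support down by 0.006 m: δ_0 − R_C·δ_{CC} = 0.006, so R_C = (0.16637 − 0.006)/0.000889 = 180.4 kN.

R_C = 180.4 kN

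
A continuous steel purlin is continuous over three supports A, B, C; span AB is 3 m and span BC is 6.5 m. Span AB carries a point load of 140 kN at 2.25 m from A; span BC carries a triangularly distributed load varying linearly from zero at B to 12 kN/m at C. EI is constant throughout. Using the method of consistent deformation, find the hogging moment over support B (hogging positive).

M_B = 42 kN·m

Take M_B as the redundant. Released structure: two simple spans AB and BC with a hinge at B.
Discontinuity in slope at B on the released structure — sum the simple-span end rotations:
  span AB: point load 140 at a = 2.25: Pab(L + a)/(6LEI) = 68.91/EI
  span BC: triangular load, peak 12: 7w₀L³/(360EI) = 64.08/EI
  relative rotation θ_0 = (68.91 + 64.08)/EI = 133/EI
A unit hogging moment at B produces rotation L₁/(3EI) + L₂/(3EI) = 3.167/EI.
Slope continuity at B: θ_0 = M_B·3.167/EI, so M_B = 133/3.167 = 42 kN·m (hogging).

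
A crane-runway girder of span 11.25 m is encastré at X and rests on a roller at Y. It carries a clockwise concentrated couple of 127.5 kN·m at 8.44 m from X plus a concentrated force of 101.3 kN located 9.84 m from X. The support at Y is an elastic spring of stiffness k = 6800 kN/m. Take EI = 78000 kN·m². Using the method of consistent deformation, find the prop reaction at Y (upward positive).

Remove the prop at Y; the released (primary) structure is a cantilever built in at X.
Primary-structure tip deflection at Y by superposition:
  clockwise couple 127.5 at a = 8.44: M₀a(2L − a)/(2EI) = 7565/EI
  point load 101.3 at a = 9.84: Pa²(3L − a)/(6EI) = 39087/EI
  δ_0 = 46652/EI
Tip deflection under a unit load at Y: L³/(3EI) = 474.6/EI.
With EI = 78000 kN·m²: δ_0 = 0.5981 m and δ_{YY} = 0.006085 m/kN.
Compatibility — the spring shortens by R_Y/k under the reaction it provides: δ_0 − R_Y·δ_{YY} = R_Y/k. With 1/k = 0.000147 m/kN, R_Y = δ_0 / (δ_{YY} + 1/k) = 0.5981 / (0.006085 + 0.000147) = 95.98 kN.

R_Y = 95.98 kN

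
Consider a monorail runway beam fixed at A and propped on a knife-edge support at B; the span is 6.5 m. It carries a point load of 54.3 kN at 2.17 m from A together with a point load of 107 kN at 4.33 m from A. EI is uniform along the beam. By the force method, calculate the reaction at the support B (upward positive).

R_B = 63.48 kN

Choose R_B as the redundant. The primary structure is the cantilever fixed at A.
Free-end deflection of the primary structure under the applied loading (downward +):
  point load 54.3 at a = 2.17: Pa²(3L − a)/(6EI) = 738.5/EI
  point load 107 at a = 4.33: Pa²(3L − a)/(6EI) = 5072/EI
  δ_0 = 5811/EI
Flexibility coefficient — unit upward force at B: δ_{BB} = L³/(3EI) = 91.54/EI.
The prop prevents deflection at B: R_B = δ_0/δ_{BB} = 5811/91.54 = 63.48 kN.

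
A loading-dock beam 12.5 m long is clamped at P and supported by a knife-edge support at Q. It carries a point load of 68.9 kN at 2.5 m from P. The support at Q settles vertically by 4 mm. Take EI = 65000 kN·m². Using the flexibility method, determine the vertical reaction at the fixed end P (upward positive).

R_P = 65.44 kN

Take the reaction at Q as the redundant and release it; the primary structure is a cantilever fixed at P.
Deflection at Q on the released cantilever, summing each load's contribution:
  point load 68.9 at a = 2.5: Pa²(3L − a)/(6EI) = 2512/EI
Flexibility coefficient — unit upward force at Q: δ_{QQ} = L³/(3EI) = 651/EI.
With EI = 65000 kN·m²: δ_0 = 0.038646 m and δ_{QQ} = 0.010016 m/kN.
Compatibility — the beam at Q must follow the support down by 0.004 m: δ_0 − R_Q·δ_{QQ} = 0.004, so R_Q = (0.038646 − 0.004)/0.010016 = 3.459 kN.
Vertical equilibrium: R_P = ΣP − R_Q = 68.9 − 3.459 = 65.44 kN.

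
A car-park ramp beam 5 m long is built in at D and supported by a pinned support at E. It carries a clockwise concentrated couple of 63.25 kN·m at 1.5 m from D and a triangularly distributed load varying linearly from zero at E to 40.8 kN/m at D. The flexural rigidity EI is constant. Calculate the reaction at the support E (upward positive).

R_E = 30.08 kN

Take the reaction at E as the redundant and release it; the primary structure is a cantilever fixed at D.
Primary-structure tip deflection at E by superposition:
  clockwise couple 63.25 at a = 1.5: M₀a(2L − a)/(2EI) = 403.2/EI
  triangular load, peak 40.8 at the fixed end: w₀L⁴/(30EI) = 850/EI
  δ_0 = 1253/EI
Flexibility coefficient — unit upward force at E: δ_{EE} = L³/(3EI) = 41.67/EI.
Compatibility at E: δ_0 − R_E·δ_{EE} = 0, so R_E = 1253/41.67 = 30.08 kN.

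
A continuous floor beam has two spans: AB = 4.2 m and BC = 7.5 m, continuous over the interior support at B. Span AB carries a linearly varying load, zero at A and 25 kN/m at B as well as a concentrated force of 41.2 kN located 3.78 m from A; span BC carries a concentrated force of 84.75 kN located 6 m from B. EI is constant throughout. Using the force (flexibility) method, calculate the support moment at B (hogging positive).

M_B = 54.98 kN·m

Insert a hinge at B; M_B is the redundant, and each span becomes simply supported.
End slopes at the hinge B, treating each span as simply supported:
  span AB: triangular load, peak 25: w₀L³/(45EI) = 41.16/EI
  span AB: point load 41.2 at a = 3.78: Pab(L + a)/(6LEI) = 20.71/EI
  span BC: point load 84.75 at a = 6: Pab(L + b)/(6LEI) = 152.6/EI
  relative rotation θ_0 = (61.87 + 152.6)/EI = 214.4/EI
A unit hogging moment at B produces rotation L₁/(3EI) + L₂/(3EI) = 3.9/EI.
Slope continuity at B: θ_0 = M_B·3.9/EI, so M_B = 214.4/3.9 = 54.98 kN·m (hogging).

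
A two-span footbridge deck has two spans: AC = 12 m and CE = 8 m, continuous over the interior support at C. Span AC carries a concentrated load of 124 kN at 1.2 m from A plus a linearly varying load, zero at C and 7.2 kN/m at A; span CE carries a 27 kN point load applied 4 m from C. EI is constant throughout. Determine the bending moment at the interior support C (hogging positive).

Take M_C as the redundant. Released structure: two simple spans AC and CE with a hinge at C.
Rotations at C on the released spans (each span's end-slope, ×1/EI):
  span AC: point load 124 at a = 1.2: Pab(L + a)/(6LEI) = 294.6/EI
  span AC: triangular load, peak 7.2: 7w₀L³/(360EI) = 241.9/EI
  span CE: point load 27 at a = 4: Pab(L + b)/(6LEI) = 108/EI
  relative rotation θ_0 = (536.5 + 108)/EI = 644.5/EI
A unit hogging moment at C produces rotation L₁/(3EI) + L₂/(3EI) = 6.667/EI.
Compatibility: M_C·(L₁+L₂)/(3EI) = θ_0, giving M_C = 96.68 kN·m (hogging).

M_C = 96.68 kN·m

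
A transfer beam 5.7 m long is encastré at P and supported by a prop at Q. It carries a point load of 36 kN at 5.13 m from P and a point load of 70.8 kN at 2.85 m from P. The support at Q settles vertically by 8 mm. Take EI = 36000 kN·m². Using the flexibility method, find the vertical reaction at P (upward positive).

Choose R_Q as the redundant. The primary structure is the cantilever fixed at P.
Downward deflection at the released point Q due to the loads:
  point load 36 at a = 5.13: Pa²(3L − a)/(6EI) = 1890/EI
  point load 70.8 at a = 2.85: Pa²(3L − a)/(6EI) = 1366/EI
  δ_0 = 3256/EI
Tip deflection under a unit load at Q: L³/(3EI) = 61.73/EI.
With EI = 36000 kN·m²: δ_0 = 0.090441 m and δ_{QQ} = 0.001715 m/kN.
Compatibility — the beam at Q must follow the support down by 0.008 m: δ_0 − R_Q·δ_{QQ} = 0.008, so R_Q = (0.090441 − 0.008)/0.001715 = 48.08 kN.
Vertical equilibrium: R_P = ΣP − R_Q = 106.8 − 48.08 = 58.72 kN.

R_P = 58.72 kN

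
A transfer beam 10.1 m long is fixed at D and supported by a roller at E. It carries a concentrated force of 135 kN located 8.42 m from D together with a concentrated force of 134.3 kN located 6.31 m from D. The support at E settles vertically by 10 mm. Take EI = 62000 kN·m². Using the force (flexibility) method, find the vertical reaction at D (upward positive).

Release the roller at E. Primary structure: cantilever fixed at D.
Free-end deflection of the primary structure under the applied loading (downward +):
  point load 135 at a = 8.42: Pa²(3L − a)/(6EI) = 34902/EI
  point load 134.3 at a = 6.31: Pa²(3L − a)/(6EI) = 21380/EI
  δ_0 = 56283/EI
Tip deflection under a unit load at E: L³/(3EI) = 343.4/EI.
With EI = 62000 kN·m²: δ_0 = 0.90778 m and δ_{EE} = 0.005539 m/kN.
Compatibility — the beam at E must follow the support down by 0.01 m: δ_0 − R_E·δ_{EE} = 0.01, so R_E = (0.90778 − 0.01)/0.005539 = 162.1 kN.
Vertical equilibrium: R_D = ΣP − R_E = 269.3 − 162.1 = 107.2 kN.

R_D = 107.2 kN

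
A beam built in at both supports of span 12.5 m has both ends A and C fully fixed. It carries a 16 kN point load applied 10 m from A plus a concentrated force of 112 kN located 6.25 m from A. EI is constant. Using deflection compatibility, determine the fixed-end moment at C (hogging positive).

M_C = 200.6 kN·m

Release both end moments; the primary structure is a simply-supported span AC with redundants M_A and M_C.
End rotations of the released simple span under the applied load (×1/EI):
  at A: point load 16 at a = 10: Pab(L + b)/(6LEI) = 80/EI
  at C: point load 16 at a = 10: Pab(L + a)/(6LEI) = 120/EI
  at A: point load 112 at a = 6.25: Pab(L + b)/(6LEI) = 1094/EI
  at C: point load 112 at a = 6.25: Pab(L + a)/(6LEI) = 1094/EI
  θ_A0 = 1174/EI,  θ_C0 = 1214/EI
Flexibility coefficients: a unit moment at one end gives L/(3EI) there and L/(6EI) at the far end, so f₁₁ = f₂₂ = 4.167/EI and f₁₂ = f₂₁ = 2.083/EI.
Compatibility — zero rotation at each built-in end:
  4.167 M_A + 2.083 M_C = 1174
  2.083 M_A + 4.167 M_C = 1214
Solving the pair gives M_A = 181.4 kN·m and M_C = 200.6 kN·m (hogging).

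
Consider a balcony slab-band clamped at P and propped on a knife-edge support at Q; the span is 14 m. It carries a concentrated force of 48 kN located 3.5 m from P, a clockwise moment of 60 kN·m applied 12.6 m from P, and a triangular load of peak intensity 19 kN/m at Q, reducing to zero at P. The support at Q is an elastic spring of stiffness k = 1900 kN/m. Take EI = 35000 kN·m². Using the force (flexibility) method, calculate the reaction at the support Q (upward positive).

Choose R_Q as the redundant. The primary structure is the cantilever fixed at P.
Deflection at Q on the released cantilever, summing each load's contribution:
  point load 48 at a = 3.5: Pa²(3L − a)/(6EI) = 3773/EI
  clockwise couple 60 at a = 12.6: M₀a(2L − a)/(2EI) = 5821/EI
  triangular load, peak 19 at the free end: 11w₀L⁴/(120EI) = 66908/EI
  δ_0 = 76502/EI
Tip deflection under a unit load at Q: L³/(3EI) = 914.7/EI.
With EI = 35000 kN·m²: δ_0 = 2.1858 m and δ_{QQ} = 0.026133 m/kN.
Compatibility — the spring shortens by R_Q/k under the reaction it provides: δ_0 − R_Q·δ_{QQ} = R_Q/k. With 1/k = 0.000526 m/kN, R_Q = δ_0 / (δ_{QQ} + 1/k) = 2.1858 / (0.026133 + 0.000526) = 81.99 kN.

R_Q = 81.99 kN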